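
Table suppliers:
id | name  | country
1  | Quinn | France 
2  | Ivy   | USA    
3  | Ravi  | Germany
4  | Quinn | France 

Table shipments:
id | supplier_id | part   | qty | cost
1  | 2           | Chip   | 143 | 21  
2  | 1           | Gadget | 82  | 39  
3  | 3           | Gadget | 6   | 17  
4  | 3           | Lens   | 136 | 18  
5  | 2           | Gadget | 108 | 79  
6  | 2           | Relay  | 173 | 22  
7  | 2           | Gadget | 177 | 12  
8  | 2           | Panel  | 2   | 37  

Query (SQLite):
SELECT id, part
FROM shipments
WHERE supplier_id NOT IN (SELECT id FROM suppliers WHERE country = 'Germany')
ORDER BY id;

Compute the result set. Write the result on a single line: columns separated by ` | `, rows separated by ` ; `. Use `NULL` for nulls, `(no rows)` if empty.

Inner query: suppliers.id where country = 'Germany'.
Outer: keep shipments rows whose supplier_id is not in that set.
Inner query → {3}

1 | Chip ; 2 | Gadget ; 5 | Gadget ; 6 | Relay ; 7 | Gadget ; 8 | Panel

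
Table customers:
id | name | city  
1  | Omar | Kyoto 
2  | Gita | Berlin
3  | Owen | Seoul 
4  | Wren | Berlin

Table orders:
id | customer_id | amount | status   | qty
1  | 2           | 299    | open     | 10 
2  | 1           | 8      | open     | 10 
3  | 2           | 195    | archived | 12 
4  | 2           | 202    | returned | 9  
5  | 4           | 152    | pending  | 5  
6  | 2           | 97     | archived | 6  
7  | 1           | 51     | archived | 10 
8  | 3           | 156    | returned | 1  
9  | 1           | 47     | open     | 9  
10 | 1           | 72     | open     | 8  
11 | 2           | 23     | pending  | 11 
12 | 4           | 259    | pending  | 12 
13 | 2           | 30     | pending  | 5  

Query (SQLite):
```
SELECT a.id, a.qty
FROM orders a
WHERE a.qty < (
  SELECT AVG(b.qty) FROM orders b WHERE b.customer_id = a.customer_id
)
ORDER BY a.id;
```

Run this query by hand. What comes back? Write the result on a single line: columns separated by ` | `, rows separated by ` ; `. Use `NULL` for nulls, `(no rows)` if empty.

For each orders row a, compute AVG(qty) over rows sharing a.customer_id.
Keep row a if a.qty < that per-group AVG.
  customer_id=1: AVG(qty) = 9.25
  customer_id=2: AVG(qty) = 8.833333
  customer_id=3: AVG(qty) = 1.0
  customer_id=4: AVG(qty) = 8.5

5 | 5 ; 6 | 6 ; 9 | 9 ; 10 | 8 ; 13 | 5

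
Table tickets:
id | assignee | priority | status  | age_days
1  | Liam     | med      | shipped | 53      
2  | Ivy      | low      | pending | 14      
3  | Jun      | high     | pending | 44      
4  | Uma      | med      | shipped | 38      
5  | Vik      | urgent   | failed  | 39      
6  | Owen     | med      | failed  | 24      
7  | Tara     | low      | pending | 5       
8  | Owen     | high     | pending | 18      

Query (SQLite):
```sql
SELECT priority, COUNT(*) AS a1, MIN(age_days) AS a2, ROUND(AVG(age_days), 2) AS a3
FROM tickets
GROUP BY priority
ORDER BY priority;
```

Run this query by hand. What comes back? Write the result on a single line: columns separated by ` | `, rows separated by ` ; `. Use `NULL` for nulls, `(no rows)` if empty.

Group tickets by priority.
Per group compute: COUNT(*), MIN(age_days), ROUND(AVG(age_days), 2).
  high: ids {3, 8} → COUNT(*)=2, MIN(age_days)=18, ROUND(AVG(age_days), 2)=31
  low: ids {2, 7} → COUNT(*)=2, MIN(age_days)=5, ROUND(AVG(age_days), 2)=9.5
  med: ids {1, 4, 6} → COUNT(*)=3, MIN(age_days)=24, ROUND(AVG(age_days), 2)=38.33
  urgent: ids {5} → COUNT(*)=1, MIN(age_days)=39, ROUND(AVG(age_days), 2)=39

high | 2 | 18 | 31 ; low | 2 | 5 | 9.5 ; med | 3 | 24 | 38.33 ; urgent | 1 | 39 | 39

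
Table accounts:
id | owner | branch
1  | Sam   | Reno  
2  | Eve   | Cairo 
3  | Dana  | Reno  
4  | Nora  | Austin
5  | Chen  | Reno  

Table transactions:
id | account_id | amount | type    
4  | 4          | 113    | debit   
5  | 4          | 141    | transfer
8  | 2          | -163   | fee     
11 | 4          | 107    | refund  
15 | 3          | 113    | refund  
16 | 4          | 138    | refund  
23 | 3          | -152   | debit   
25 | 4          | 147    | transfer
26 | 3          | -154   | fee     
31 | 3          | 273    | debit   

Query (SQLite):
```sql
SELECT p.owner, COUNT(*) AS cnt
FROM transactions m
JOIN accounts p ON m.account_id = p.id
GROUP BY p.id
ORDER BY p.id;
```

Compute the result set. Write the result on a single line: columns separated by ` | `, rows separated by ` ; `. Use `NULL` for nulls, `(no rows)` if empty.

Eve | 1 ; Dana | 4 ; Nora | 5

Join each transactions row to its accounts via account_id.
Group joined rows by accounts.id; compute COUNT(*) per group.
  2: ids {8} → COUNT(*)=1
  3: ids {15, 23, 26, 31} → COUNT(*)=4
  4: ids {4, 5, 11, 16, 25} → COUNT(*)=5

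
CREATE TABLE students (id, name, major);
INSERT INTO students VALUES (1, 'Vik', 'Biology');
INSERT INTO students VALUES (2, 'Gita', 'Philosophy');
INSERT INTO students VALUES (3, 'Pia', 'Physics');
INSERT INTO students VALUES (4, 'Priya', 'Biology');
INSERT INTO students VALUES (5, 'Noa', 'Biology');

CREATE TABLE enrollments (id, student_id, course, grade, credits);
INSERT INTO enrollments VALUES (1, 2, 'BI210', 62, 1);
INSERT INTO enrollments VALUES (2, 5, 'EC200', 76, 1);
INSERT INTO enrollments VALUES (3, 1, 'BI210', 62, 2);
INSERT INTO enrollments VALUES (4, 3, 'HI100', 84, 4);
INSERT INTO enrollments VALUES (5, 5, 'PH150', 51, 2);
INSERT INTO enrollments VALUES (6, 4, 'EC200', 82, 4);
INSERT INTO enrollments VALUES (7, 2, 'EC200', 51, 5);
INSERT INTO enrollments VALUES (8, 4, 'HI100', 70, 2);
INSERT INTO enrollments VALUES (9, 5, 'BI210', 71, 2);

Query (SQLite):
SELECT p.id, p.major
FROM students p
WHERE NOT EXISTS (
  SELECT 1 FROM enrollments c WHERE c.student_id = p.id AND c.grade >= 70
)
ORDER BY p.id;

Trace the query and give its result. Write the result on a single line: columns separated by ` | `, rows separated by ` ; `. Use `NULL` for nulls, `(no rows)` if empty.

1 | Biology ; 2 | Philosophy

For each students row, check whether any enrollments with matching student_id has grade >= 70.
Keep rows where that is false.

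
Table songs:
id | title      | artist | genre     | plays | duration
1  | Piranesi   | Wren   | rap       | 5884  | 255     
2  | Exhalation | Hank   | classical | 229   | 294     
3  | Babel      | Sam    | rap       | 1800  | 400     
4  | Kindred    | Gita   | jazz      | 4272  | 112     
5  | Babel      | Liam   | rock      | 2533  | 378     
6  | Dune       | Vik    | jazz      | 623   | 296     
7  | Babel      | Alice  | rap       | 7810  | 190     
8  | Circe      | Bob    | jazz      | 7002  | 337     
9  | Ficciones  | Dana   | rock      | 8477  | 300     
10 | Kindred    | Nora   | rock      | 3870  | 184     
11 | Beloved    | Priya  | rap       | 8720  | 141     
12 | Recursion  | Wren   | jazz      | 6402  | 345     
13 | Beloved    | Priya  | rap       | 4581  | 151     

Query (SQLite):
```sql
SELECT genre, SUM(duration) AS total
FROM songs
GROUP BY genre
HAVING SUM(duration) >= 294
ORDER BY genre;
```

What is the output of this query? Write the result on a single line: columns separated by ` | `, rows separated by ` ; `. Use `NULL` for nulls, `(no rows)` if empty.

classical | 294 ; jazz | 1090 ; rap | 1137 ; rock | 862

Partition songs by genre; compute SUM(duration) within each group.
HAVING: keep groups where SUM(duration) >= 294.
  classical: ids {2} → SUM(duration)=294
  jazz: ids {4, 6, 8, 12} → SUM(duration)=1090
  rap: ids {1, 3, 7, 11, 13} → SUM(duration)=1137
  rock: ids {5, 9, 10} → SUM(duration)=862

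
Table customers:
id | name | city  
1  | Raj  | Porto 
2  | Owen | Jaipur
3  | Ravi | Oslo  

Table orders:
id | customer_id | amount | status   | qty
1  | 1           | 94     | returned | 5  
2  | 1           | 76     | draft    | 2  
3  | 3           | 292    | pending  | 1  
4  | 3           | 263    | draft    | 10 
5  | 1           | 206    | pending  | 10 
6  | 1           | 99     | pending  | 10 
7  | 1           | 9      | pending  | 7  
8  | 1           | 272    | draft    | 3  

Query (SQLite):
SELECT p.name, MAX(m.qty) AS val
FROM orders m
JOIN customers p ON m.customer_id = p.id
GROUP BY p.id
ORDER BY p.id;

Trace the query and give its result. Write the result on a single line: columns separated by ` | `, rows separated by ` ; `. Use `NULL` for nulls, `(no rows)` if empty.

Join each orders row to its customers via customer_id.
Group joined rows by customers.id; compute MAX(m.qty) per group.
  1: ids {1, 2, 5, 6, 7, 8} → MAX(m.qty)=10
  3: ids {3, 4} → MAX(m.qty)=10

Raj | 10 ; Ravi | 10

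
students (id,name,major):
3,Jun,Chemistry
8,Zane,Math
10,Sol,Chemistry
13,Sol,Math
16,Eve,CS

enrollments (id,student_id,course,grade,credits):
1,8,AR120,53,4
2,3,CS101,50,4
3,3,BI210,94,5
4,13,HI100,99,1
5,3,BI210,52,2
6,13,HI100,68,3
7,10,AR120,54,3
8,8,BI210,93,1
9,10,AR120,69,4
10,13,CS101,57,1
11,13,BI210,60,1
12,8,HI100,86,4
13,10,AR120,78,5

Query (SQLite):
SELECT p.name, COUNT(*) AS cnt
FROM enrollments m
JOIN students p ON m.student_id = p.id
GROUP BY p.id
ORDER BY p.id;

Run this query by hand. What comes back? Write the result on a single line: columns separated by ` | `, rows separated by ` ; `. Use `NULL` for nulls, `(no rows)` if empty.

Jun | 3 ; Zane | 3 ; Sol | 3 ; Sol | 4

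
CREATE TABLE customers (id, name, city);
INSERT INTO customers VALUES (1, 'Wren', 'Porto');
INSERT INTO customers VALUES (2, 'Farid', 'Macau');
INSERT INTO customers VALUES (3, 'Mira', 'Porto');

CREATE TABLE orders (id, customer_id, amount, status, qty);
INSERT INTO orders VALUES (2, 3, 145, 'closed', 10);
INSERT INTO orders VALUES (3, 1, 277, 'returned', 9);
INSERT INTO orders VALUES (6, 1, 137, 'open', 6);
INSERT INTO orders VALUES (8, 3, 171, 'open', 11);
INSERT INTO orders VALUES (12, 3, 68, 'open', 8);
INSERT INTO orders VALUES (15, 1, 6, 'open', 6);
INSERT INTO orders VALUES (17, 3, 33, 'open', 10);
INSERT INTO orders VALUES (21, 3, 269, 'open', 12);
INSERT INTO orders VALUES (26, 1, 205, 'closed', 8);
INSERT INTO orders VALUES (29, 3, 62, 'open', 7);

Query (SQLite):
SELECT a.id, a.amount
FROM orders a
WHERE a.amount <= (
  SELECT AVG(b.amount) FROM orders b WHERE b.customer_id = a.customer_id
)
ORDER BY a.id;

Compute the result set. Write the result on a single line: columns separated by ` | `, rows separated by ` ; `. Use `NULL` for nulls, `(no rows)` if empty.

For each orders row a, compute AVG(amount) over rows sharing a.customer_id.
Keep row a if a.amount <= that per-group AVG.
  customer_id=1: AVG(amount) = 156.25
  customer_id=3: AVG(amount) = 124.666667

6 | 137 ; 12 | 68 ; 15 | 6 ; 17 | 33 ; 29 | 62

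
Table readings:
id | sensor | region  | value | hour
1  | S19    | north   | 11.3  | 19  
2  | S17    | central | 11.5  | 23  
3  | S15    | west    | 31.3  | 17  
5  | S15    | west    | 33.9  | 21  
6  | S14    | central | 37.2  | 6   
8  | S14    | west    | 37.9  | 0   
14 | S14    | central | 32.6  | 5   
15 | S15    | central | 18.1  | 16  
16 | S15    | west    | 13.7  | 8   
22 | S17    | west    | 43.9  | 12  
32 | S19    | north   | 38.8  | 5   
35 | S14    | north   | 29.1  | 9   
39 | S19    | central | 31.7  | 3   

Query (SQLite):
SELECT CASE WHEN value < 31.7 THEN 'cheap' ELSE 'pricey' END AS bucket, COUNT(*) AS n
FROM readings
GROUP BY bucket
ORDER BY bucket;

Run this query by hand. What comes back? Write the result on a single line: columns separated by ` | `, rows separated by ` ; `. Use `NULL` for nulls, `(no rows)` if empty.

cheap | 6 ; pricey | 7

Bucket rows by value < 31.7 → 'cheap' else 'pricey'; count each bucket.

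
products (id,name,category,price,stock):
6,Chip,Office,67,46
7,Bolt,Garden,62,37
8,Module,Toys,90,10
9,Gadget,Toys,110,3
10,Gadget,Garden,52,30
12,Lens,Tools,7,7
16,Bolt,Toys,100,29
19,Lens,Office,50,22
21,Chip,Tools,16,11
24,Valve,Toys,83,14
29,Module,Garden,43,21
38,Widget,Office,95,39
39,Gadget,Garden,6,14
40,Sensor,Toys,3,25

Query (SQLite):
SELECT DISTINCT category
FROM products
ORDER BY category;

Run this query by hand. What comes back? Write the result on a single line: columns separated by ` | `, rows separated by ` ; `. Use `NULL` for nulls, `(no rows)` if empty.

Garden ; Office ; Tools ; Toys

Collect distinct category values from products.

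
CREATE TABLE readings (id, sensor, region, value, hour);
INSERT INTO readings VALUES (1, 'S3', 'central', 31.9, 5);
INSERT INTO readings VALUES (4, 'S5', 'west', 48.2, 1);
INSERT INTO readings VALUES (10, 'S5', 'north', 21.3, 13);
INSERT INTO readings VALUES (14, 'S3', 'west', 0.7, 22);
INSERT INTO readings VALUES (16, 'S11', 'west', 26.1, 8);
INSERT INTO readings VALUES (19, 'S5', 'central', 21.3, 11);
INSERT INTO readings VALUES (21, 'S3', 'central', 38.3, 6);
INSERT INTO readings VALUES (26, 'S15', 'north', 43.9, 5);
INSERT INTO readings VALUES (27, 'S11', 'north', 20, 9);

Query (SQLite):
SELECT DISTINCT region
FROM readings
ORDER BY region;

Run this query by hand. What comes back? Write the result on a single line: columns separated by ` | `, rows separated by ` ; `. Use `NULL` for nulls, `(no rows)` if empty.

Collect distinct region values from readings.

central ; north ; west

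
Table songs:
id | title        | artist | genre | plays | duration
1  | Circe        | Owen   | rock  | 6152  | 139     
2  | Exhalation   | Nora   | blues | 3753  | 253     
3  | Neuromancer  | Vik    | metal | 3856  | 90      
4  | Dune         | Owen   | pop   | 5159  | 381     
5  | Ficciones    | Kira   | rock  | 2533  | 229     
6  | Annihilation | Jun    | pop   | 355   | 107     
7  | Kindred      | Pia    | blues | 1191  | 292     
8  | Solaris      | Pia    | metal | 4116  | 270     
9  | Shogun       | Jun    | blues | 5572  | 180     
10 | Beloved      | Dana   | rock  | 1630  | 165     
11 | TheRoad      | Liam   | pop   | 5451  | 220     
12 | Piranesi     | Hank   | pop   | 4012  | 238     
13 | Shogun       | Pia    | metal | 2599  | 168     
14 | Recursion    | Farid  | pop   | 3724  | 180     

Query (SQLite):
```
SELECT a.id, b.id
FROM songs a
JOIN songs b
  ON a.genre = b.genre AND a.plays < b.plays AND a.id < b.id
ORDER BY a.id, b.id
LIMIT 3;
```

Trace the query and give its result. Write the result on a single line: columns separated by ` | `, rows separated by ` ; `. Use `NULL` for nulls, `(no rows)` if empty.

2 | 9 ; 3 | 8 ; 4 | 11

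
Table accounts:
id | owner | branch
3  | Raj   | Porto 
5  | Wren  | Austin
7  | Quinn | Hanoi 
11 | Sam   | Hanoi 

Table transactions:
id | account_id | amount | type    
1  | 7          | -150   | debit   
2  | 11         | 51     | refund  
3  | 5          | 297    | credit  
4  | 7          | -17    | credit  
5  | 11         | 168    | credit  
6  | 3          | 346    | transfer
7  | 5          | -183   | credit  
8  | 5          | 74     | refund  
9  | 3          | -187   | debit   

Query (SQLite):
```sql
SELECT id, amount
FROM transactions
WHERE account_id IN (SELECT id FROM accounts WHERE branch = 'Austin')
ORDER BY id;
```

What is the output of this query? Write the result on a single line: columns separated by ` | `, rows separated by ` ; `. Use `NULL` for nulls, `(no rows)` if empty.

Inner query: accounts.id where branch = 'Austin'.
Outer: keep transactions rows whose account_id is in that set.
Inner query → {5}

3 | 297 ; 7 | -183 ; 8 | 74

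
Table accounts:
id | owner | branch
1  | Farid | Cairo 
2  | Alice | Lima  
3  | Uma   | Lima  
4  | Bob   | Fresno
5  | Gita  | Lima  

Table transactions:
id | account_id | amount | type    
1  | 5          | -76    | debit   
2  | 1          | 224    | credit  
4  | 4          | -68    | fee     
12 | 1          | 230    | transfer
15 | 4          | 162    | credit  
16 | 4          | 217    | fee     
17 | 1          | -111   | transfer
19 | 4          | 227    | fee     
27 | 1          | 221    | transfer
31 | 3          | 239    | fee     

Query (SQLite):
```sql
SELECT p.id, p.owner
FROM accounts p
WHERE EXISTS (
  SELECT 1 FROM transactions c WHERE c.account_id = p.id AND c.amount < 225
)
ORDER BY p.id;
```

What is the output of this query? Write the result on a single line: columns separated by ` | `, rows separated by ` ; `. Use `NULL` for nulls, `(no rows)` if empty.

For each accounts row, check whether any transactions with matching account_id has amount < 225.
Keep rows where that is true.

1 | Farid ; 4 | Bob ; 5 | Gita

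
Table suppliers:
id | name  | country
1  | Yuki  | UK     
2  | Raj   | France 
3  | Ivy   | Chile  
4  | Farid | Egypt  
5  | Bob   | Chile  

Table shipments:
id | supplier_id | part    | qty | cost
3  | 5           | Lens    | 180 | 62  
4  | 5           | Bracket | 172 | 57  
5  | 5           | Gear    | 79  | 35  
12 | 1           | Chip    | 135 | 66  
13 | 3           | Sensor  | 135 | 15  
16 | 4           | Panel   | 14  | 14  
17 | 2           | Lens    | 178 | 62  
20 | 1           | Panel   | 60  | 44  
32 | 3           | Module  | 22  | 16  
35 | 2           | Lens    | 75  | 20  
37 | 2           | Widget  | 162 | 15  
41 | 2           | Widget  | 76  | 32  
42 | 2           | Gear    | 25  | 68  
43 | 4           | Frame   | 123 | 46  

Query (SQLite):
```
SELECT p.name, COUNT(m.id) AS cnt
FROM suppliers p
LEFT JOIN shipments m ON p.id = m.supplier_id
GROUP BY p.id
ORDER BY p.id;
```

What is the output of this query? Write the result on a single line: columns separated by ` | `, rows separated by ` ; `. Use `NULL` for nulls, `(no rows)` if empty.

Yuki | 2 ; Raj | 5 ; Ivy | 2 ; Farid | 2 ; Bob | 3

LEFT JOIN keeps every suppliers row; unmatched ones get NULL for shipments columns.
Group by suppliers.id and compute COUNT(m.id). COUNT(col) of an all-NULL group is 0.
  1: ids {12, 20} → COUNT(m.id)=2
  2: ids {17, 35, 37, 41, 42} → COUNT(m.id)=5
  3: ids {13, 32} → COUNT(m.id)=2
  4: ids {16, 43} → COUNT(m.id)=2
  5: ids {3, 4, 5} → COUNT(m.id)=3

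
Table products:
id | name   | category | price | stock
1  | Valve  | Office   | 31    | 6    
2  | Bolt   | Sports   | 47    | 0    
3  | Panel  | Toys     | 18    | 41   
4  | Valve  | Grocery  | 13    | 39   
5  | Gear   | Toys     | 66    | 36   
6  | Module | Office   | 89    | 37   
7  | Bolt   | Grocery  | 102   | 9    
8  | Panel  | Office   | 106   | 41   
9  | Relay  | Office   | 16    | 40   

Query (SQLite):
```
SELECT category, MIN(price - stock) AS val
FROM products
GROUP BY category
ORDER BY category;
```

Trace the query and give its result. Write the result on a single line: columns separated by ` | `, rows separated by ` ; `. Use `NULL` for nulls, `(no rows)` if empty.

Grocery | -26 ; Office | -24 ; Sports | 47 ; Toys | -23

For each row compute price - stock.
Group by category; take MIN of the expression per group.
  Grocery: ids {4, 7} → MIN(price - stock)=-26
  Office: ids {1, 6, 8, 9} → MIN(price - stock)=-24
  Sports: ids {2} → MIN(price - stock)=47
  Toys: ids {3, 5} → MIN(price - stock)=-23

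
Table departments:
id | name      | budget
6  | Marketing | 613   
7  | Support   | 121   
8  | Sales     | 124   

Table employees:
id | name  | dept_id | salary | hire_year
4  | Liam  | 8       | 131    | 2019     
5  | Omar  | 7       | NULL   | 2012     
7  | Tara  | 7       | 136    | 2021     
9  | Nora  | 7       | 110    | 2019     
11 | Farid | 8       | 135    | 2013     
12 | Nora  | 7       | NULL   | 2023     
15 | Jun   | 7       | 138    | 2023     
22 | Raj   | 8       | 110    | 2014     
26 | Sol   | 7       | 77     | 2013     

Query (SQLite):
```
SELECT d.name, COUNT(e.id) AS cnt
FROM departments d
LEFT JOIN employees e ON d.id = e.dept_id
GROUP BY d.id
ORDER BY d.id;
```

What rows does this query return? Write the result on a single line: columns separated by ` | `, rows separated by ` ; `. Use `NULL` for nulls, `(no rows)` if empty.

LEFT JOIN keeps every departments row; unmatched ones get NULL for employees columns.
Group by departments.id and compute COUNT(e.id). COUNT(col) of an all-NULL group is 0.
  6: ids {—} → COUNT(e.id)=0
  7: ids {5, 7, 9, 12, 15, 26} → COUNT(e.id)=6
  8: ids {4, 11, 22} → COUNT(e.id)=3

Marketing | 0 ; Support | 6 ; Sales | 3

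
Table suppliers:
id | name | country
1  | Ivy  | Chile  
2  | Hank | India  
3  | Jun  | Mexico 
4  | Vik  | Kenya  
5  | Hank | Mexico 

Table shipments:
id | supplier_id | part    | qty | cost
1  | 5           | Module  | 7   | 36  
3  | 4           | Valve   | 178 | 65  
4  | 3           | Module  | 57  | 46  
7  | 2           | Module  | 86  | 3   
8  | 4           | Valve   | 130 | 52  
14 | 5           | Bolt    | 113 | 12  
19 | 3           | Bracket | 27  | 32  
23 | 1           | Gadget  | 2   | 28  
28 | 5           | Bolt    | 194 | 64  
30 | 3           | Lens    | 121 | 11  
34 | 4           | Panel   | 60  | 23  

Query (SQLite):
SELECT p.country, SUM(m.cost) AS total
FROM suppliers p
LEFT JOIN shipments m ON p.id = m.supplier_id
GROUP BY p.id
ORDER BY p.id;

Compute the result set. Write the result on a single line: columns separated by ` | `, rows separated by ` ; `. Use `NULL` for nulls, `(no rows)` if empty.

LEFT JOIN keeps every suppliers row; unmatched ones get NULL for shipments columns.
Group by suppliers.id and compute SUM(m.cost). SUM over an all-NULL group is NULL.
  1: ids {23} → SUM(m.cost)=28
  2: ids {7} → SUM(m.cost)=3
  3: ids {4, 19, 30} → SUM(m.cost)=89
  4: ids {3, 8, 34} → SUM(m.cost)=140
  5: ids {1, 14, 28} → SUM(m.cost)=112

Chile | 28 ; India | 3 ; Mexico | 89 ; Kenya | 140 ; Mexico | 112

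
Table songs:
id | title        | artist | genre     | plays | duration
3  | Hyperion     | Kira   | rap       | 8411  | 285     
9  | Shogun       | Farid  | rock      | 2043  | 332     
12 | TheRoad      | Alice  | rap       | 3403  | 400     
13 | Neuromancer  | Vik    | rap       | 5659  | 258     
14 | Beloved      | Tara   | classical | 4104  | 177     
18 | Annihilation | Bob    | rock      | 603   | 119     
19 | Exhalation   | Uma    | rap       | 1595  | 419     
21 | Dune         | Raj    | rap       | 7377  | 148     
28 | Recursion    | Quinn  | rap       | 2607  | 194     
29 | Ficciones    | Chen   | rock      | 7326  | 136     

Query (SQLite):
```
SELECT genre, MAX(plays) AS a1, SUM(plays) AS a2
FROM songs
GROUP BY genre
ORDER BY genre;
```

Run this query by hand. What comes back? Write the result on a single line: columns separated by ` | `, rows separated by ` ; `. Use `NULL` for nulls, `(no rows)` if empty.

classical | 4104 | 4104 ; rap | 8411 | 29052 ; rock | 7326 | 9972

Group songs by genre.
Per group compute: MAX(plays), SUM(plays).
  classical: ids {14} → MAX(plays)=4104, SUM(plays)=4104
  rap: ids {3, 12, 13, 19, 21, 28} → MAX(plays)=8411, SUM(plays)=29052
  rock: ids {9, 18, 29} → MAX(plays)=7326, SUM(plays)=9972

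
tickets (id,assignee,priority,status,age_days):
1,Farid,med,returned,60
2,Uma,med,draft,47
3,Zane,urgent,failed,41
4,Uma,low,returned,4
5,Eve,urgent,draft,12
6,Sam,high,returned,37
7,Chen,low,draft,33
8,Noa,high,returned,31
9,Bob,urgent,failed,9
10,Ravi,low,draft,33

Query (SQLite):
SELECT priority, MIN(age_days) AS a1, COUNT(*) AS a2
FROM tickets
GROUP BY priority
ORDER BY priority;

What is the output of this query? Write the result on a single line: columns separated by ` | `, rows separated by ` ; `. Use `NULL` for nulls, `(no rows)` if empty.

Group tickets by priority.
Per group compute: MIN(age_days), COUNT(*).
  high: ids {6, 8} → MIN(age_days)=31, COUNT(*)=2
  low: ids {4, 7, 10} → MIN(age_days)=4, COUNT(*)=3
  med: ids {1, 2} → MIN(age_days)=47, COUNT(*)=2
  urgent: ids {3, 5, 9} → MIN(age_days)=9, COUNT(*)=3

high | 31 | 2 ; low | 4 | 3 ; med | 47 | 2 ; urgent | 9 | 3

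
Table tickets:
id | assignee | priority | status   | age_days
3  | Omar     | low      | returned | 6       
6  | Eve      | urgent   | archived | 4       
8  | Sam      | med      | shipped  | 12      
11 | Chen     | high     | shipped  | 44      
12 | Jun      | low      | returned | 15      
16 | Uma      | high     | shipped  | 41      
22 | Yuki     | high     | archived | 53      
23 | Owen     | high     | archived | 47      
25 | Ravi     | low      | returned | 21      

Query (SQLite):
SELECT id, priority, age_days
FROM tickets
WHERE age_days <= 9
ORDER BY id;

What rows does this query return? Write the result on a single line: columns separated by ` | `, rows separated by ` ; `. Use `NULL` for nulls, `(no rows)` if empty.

3 | low | 6 ; 6 | urgent | 4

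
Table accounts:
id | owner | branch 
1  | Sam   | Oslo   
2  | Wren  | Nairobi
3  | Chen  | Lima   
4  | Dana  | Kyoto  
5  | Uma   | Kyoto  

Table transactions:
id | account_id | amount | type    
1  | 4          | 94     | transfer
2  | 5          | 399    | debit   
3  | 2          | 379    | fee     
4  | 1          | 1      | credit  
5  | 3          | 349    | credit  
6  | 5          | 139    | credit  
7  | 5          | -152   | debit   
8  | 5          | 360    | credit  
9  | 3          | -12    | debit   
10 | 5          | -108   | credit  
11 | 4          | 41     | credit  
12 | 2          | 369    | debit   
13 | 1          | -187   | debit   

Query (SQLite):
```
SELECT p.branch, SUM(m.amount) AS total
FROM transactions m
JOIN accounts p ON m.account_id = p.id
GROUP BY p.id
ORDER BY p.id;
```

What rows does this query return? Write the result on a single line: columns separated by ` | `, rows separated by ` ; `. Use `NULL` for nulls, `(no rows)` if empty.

Oslo | -186 ; Nairobi | 748 ; Lima | 337 ; Kyoto | 135 ; Kyoto | 638

Join each transactions row to its accounts via account_id.
Group joined rows by accounts.id; compute SUM(m.amount) per group.
  1: ids {4, 13} → SUM(m.amount)=-186
  2: ids {3, 12} → SUM(m.amount)=748
  3: ids {5, 9} → SUM(m.amount)=337
  4: ids {1, 11} → SUM(m.amount)=135
  5: ids {2, 6, 7, 8, 10} → SUM(m.amount)=638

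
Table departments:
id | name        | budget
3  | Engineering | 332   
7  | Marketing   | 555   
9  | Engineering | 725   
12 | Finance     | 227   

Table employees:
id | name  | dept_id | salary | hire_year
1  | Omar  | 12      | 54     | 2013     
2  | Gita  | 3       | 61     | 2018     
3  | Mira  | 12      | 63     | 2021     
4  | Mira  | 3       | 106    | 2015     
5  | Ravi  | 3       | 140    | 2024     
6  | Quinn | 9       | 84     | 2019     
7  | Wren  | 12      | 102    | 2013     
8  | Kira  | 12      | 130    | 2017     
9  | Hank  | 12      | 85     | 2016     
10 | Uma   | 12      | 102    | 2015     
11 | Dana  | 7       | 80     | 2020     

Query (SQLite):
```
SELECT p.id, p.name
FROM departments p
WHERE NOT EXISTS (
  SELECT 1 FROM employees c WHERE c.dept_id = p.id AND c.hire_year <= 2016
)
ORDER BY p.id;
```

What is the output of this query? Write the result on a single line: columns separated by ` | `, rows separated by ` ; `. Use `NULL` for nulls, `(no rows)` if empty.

7 | Marketing ; 9 | Engineering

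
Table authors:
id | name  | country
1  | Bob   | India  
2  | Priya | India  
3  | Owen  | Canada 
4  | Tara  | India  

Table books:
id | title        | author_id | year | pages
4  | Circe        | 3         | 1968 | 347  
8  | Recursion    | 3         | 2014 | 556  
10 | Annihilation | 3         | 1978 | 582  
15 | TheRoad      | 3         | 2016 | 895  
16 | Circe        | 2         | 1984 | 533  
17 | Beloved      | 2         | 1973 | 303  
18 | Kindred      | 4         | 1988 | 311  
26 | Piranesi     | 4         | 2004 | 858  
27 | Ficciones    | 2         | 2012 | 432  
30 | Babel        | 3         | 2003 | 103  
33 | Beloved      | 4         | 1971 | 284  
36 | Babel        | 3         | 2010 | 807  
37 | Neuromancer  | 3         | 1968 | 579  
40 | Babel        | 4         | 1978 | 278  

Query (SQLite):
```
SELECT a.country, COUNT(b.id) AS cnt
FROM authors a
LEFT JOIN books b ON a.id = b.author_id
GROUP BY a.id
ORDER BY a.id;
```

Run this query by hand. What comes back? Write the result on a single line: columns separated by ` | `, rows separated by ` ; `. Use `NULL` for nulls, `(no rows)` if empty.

India | 0 ; India | 3 ; Canada | 7 ; India | 4

LEFT JOIN keeps every authors row; unmatched ones get NULL for books columns.
Group by authors.id and compute COUNT(b.id). COUNT(col) of an all-NULL group is 0.
  1: ids {—} → COUNT(b.id)=0
  2: ids {16, 17, 27} → COUNT(b.id)=3
  3: ids {4, 8, 10, 15, 30, 36, 37} → COUNT(b.id)=7
  4: ids {18, 26, 33, 40} → COUNT(b.id)=4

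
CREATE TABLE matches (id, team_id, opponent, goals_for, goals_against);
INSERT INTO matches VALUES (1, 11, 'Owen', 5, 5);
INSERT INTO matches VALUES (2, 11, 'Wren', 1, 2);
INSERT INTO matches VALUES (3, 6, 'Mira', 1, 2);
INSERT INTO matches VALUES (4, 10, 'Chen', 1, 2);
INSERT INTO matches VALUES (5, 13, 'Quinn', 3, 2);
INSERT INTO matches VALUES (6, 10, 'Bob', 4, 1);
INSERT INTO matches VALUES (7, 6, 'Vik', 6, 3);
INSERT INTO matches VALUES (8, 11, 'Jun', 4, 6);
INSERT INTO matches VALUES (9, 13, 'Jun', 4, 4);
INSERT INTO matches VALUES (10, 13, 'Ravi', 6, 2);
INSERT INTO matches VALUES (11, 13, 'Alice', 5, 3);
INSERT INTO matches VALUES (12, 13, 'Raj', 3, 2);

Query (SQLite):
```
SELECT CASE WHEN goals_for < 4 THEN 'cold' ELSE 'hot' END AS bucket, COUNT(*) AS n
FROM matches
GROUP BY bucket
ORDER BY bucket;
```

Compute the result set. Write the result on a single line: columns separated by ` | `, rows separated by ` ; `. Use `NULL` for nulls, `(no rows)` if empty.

Bucket rows by goals_for < 4 → 'cold' else 'hot'; count each bucket.

cold | 5 ; hot | 7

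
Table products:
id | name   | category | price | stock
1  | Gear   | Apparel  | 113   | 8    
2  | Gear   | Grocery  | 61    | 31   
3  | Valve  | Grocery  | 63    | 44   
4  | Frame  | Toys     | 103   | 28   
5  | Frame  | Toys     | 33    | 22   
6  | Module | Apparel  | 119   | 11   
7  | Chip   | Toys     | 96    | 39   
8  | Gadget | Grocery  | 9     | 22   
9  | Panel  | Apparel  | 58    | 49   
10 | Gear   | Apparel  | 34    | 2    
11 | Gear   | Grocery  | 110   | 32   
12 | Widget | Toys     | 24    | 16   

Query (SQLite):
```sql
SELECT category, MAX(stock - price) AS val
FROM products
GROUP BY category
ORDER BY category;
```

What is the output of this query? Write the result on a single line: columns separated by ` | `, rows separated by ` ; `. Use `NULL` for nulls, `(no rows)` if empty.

Apparel | -9 ; Grocery | 13 ; Toys | -8

For each row compute stock - price.
Group by category; take MAX of the expression per group.
  Apparel: ids {1, 6, 9, 10} → MAX(stock - price)=-9
  Grocery: ids {2, 3, 8, 11} → MAX(stock - price)=13
  Toys: ids {4, 5, 7, 12} → MAX(stock - price)=-8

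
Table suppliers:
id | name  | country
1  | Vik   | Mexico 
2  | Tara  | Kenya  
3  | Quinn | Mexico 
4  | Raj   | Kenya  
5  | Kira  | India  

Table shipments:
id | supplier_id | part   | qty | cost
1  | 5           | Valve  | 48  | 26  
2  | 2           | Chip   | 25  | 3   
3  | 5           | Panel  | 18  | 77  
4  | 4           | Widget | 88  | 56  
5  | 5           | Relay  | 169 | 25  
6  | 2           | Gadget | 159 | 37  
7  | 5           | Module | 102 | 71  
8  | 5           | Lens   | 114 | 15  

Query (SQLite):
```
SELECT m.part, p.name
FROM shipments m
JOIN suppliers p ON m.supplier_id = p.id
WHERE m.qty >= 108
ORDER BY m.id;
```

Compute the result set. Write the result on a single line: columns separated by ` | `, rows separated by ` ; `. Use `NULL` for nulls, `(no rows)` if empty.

Each shipments row matches the suppliers row where supplier_id = suppliers.id.
Then keep rows with m.qty >= 108.

Relay | Kira ; Gadget | Tara ; Lens | Kira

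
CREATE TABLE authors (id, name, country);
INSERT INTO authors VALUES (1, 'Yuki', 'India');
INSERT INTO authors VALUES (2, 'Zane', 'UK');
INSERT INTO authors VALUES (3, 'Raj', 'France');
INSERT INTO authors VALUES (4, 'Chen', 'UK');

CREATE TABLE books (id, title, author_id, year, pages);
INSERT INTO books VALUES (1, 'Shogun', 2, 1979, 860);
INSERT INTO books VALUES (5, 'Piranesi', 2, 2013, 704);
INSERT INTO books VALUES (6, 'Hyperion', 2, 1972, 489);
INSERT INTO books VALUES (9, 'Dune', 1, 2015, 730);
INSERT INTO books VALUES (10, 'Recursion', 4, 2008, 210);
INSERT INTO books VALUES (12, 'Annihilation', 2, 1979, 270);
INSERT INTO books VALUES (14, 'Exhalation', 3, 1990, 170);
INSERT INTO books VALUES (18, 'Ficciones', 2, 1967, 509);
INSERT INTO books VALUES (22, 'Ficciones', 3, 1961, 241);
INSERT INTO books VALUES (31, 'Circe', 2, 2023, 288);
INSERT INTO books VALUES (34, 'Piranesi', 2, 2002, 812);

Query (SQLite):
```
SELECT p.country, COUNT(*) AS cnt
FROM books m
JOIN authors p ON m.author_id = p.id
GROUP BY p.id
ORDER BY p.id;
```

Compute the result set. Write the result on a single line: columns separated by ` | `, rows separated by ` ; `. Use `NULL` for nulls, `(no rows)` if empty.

Join each books row to its authors via author_id.
Group joined rows by authors.id; compute COUNT(*) per group.
  1: ids {9} → COUNT(*)=1
  2: ids {1, 5, 6, 12, 18, 31, 34} → COUNT(*)=7
  3: ids {14, 22} → COUNT(*)=2
  4: ids {10} → COUNT(*)=1

India | 1 ; UK | 7 ; France | 2 ; UK | 1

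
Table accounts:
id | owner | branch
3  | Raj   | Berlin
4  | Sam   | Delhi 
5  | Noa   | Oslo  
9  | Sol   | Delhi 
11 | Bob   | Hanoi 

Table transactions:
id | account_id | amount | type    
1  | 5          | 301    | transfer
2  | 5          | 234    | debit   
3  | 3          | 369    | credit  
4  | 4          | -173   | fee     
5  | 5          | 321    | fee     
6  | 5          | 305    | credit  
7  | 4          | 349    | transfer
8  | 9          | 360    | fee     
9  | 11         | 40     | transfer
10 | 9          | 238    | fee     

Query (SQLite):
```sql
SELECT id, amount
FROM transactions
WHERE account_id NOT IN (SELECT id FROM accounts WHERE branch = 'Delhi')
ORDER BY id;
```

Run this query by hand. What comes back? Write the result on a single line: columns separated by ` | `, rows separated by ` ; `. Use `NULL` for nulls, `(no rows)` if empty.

Inner query: accounts.id where branch = 'Delhi'.
Outer: keep transactions rows whose account_id is not in that set.
Inner query → {4, 9}

1 | 301 ; 2 | 234 ; 3 | 369 ; 5 | 321 ; 6 | 305 ; 9 | 40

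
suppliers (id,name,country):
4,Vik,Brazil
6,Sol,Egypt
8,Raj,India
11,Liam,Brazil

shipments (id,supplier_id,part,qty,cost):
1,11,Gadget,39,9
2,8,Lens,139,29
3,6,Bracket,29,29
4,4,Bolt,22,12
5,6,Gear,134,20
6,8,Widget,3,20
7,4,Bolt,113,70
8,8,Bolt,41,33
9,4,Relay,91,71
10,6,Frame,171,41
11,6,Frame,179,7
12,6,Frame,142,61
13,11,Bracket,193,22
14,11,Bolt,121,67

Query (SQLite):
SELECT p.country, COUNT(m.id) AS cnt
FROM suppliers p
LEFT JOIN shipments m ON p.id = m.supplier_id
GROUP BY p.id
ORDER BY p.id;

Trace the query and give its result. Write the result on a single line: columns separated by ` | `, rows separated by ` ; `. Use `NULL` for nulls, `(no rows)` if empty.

LEFT JOIN keeps every suppliers row; unmatched ones get NULL for shipments columns.
Group by suppliers.id and compute COUNT(m.id). COUNT(col) of an all-NULL group is 0.
  4: ids {4, 7, 9} → COUNT(m.id)=3
  6: ids {3, 5, 10, 11, 12} → COUNT(m.id)=5
  8: ids {2, 6, 8} → COUNT(m.id)=3
  11: ids {1, 13, 14} → COUNT(m.id)=3

Brazil | 3 ; Egypt | 5 ; India | 3 ; Brazil | 3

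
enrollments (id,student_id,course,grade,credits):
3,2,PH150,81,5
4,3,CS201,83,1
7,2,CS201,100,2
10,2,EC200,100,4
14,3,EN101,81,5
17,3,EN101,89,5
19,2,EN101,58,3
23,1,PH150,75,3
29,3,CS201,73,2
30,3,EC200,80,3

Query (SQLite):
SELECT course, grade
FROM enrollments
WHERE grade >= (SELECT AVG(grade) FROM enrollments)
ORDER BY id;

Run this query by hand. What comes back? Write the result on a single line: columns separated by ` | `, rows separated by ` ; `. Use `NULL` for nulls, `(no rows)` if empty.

Scalar subquery: AVG(grade) over all enrollments rows = 82.0.
Keep rows where grade >= that value.

CS201 | 83 ; CS201 | 100 ; EC200 | 100 ; EN101 | 89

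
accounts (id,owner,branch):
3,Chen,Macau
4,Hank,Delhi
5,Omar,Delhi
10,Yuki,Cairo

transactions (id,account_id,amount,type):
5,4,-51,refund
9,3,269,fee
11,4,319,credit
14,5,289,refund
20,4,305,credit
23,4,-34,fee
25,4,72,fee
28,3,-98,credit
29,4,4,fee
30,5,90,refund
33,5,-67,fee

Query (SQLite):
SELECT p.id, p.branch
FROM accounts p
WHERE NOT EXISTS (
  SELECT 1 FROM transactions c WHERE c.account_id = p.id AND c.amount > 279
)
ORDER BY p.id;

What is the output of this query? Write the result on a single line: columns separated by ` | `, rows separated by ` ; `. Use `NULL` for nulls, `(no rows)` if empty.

3 | Macau ; 10 | Cairo

For each accounts row, check whether any transactions with matching account_id has amount > 279.
Keep rows where that is false.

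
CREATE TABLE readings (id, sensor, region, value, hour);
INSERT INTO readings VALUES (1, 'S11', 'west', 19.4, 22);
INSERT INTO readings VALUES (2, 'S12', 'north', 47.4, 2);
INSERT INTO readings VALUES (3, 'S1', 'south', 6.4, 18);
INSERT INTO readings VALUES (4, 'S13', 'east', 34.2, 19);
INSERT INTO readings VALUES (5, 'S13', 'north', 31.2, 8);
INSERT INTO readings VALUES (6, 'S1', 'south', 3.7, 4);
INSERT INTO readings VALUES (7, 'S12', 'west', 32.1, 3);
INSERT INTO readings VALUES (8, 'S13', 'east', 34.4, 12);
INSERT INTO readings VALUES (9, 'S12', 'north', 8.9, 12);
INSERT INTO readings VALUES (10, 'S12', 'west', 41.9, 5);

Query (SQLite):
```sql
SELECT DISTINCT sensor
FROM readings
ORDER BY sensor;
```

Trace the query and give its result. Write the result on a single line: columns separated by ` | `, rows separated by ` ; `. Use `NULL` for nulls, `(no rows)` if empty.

S1 ; S11 ; S12 ; S13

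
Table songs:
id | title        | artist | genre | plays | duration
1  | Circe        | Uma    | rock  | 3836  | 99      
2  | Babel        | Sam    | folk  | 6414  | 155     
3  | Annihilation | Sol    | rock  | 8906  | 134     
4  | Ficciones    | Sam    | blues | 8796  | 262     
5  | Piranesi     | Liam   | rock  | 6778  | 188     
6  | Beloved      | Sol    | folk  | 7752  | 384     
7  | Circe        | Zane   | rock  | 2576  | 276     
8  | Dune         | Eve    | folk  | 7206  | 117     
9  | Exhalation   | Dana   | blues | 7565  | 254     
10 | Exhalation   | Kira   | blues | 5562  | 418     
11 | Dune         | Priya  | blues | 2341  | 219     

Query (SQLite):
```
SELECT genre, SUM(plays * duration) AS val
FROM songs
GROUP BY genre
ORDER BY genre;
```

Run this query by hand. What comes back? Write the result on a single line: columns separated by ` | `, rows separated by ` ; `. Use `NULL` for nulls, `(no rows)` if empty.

blues | 7063657 ; folk | 4814040 ; rock | 3558408

For each row compute plays * duration.
Group by genre; take SUM of the expression per group.
  blues: ids {4, 9, 10, 11} → SUM(plays * duration)=7063657
  folk: ids {2, 6, 8} → SUM(plays * duration)=4814040
  rock: ids {1, 3, 5, 7} → SUM(plays * duration)=3558408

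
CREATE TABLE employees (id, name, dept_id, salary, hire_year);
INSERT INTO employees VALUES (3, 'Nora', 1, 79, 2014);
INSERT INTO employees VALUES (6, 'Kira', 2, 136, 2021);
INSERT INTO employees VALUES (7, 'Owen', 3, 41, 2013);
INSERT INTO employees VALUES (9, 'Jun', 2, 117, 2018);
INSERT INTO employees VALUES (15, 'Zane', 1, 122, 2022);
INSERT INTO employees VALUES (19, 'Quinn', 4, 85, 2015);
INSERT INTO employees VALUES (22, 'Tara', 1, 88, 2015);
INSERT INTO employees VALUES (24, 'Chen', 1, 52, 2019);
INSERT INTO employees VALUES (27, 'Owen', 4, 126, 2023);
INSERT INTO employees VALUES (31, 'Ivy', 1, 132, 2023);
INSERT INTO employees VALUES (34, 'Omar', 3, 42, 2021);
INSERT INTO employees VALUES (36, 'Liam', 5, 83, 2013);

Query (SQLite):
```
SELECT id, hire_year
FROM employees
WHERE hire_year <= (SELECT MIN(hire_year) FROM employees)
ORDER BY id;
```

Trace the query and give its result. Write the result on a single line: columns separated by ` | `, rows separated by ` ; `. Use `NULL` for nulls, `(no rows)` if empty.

7 | 2013 ; 36 | 2013

Scalar subquery: MIN(hire_year) over all employees rows = 2013.
Keep rows where hire_year <= that value.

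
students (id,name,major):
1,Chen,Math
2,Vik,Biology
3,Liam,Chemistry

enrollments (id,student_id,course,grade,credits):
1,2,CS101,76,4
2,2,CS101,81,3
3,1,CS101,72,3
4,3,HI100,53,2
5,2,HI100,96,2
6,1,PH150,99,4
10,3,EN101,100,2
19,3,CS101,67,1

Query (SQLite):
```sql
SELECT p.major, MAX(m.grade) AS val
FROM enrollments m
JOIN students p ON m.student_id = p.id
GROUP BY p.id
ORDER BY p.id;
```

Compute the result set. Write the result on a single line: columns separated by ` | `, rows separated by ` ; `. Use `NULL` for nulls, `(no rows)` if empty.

Math | 99 ; Biology | 96 ; Chemistry | 100

Join each enrollments row to its students via student_id.
Group joined rows by students.id; compute MAX(m.grade) per group.
  1: ids {3, 6} → MAX(m.grade)=99
  2: ids {1, 2, 5} → MAX(m.grade)=96
  3: ids {4, 10, 19} → MAX(m.grade)=100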